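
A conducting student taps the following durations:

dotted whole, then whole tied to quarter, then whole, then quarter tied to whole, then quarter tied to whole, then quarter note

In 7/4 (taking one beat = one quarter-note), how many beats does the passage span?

One quarter-note beat = 2 eighth notes.
Express everything in eighth notes: dotted whole = 12; whole tied to quarter (whole + quarter) = 10; whole = 8; quarter tied to whole (quarter + whole) = 10; quarter tied to whole (quarter + whole) = 10; quarter note = 2.
Adding: 12 + 10 + 8 + 10 + 10 + 2 = 52.
52 ÷ 2 = 26 beats.

26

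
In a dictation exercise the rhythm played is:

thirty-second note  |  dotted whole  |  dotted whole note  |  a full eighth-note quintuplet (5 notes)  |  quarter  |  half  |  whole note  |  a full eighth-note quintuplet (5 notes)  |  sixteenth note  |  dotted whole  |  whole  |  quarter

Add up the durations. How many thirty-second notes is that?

275

Convert each value to thirty-second notes: thirty-second note = 1; dotted whole = 48; dotted whole note = 48; a full eighth-note quintuplet (5 notes) (five quintuplet eighths span one half) = 16; quarter = 8; half = 16; whole note = 32; a full eighth-note quintuplet (5 notes) (five quintuplet eighths span one half) = 16; sixteenth note = 2; dotted whole = 48; whole = 32; quarter = 8.
Altogether 1 + 48 + 48 + 16 + 8 + 16 + 32 + 16 + 2 + 48 + 32 + 8 = 275 thirty-second notes.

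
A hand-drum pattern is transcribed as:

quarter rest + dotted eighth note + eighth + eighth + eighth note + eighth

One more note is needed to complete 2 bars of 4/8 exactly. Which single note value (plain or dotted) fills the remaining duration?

sixteenth note

2 bars of 4/8 = 16 sixteenth notes.
Express everything in sixteenth notes: quarter rest = 4; dotted eighth note = 3; eighth = 2; eighth = 2; eighth note = 2; eighth = 2.
Altogether 4 + 3 + 2 + 2 + 2 + 2 = 15.
Remaining: 16 − 15 = 1 sixteenth note, which is a sixteenth note.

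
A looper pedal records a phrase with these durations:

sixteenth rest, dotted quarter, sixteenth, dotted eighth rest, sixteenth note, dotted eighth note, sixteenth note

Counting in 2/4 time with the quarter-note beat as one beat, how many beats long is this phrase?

4

One quarter-note beat = 4 sixteenth notes.
Express everything in sixteenth notes: sixteenth rest = 1; dotted quarter = 6; sixteenth = 1; dotted eighth rest = 3; sixteenth note = 1; dotted eighth note = 3; sixteenth note = 1.
Altogether 1 + 6 + 1 + 3 + 1 + 3 + 1 = 16.
16 ÷ 4 = 4 beats.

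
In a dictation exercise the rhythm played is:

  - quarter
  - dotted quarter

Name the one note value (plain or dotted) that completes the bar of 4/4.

The bar of 4/4 = 8 eighth notes.
Express everything in eighth notes: quarter = 2; dotted quarter = 3.
Adding: 2 + 3 = 5.
Remaining: 8 − 5 = 3 eighth notes, which is a dotted quarter note.

dotted quarter note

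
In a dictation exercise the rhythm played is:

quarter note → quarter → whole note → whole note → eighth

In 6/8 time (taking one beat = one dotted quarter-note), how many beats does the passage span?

One dotted quarter-note beat = 3 eighth notes.
Working in eighth notes: quarter note = 2; quarter = 2; whole note = 8; whole note = 8; eighth = 1.
Altogether 2 + 2 + 8 + 8 + 1 = 21.
21 ÷ 3 = 7 beats.

7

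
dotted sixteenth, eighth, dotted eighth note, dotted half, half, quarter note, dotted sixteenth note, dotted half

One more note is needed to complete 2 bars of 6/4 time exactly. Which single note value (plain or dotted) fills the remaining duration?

quarter note

2 bars of 6/4 = 96 thirty-second notes.
Express everything in thirty-second notes: dotted sixteenth = 3; eighth = 4; dotted eighth note = 6; dotted half = 24; half = 16; quarter note = 8; dotted sixteenth note = 3; dotted half = 24.
Total: 3 + 4 + 6 + 24 + 16 + 8 + 3 + 24 = 88.
Remaining: 96 − 88 = 8 thirty-second notes, which is a quarter note.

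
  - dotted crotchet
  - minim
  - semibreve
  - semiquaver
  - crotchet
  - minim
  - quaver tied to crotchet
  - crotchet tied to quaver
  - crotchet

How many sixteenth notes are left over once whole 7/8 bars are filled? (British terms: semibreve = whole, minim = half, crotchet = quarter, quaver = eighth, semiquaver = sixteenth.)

3

One bar of 7/8 = 14 sixteenth notes.
In sixteenth notes: dotted crotchet = 6; minim = 8; semibreve = 16; semiquaver = 1; crotchet = 4; minim = 8; quaver tied to crotchet (quaver + crotchet) = 6; crotchet tied to quaver (crotchet + quaver) = 6; crotchet = 4.
Adding: 6 + 8 + 16 + 1 + 4 + 8 + 6 + 6 + 4 = 59.
59 ÷ 14 = 4 complete bars with 3 sixteenth notes remaining.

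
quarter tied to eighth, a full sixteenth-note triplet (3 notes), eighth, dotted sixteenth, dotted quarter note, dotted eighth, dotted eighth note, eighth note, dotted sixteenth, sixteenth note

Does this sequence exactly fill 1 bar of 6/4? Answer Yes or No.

One bar of 6/4 = 48 thirty-second notes.
Working in thirty-second notes: quarter tied to eighth (quarter + eighth) = 12; a full sixteenth-note triplet (3 notes) (three triplet sixteenths span one eighth) = 4; eighth = 4; dotted sixteenth = 3; dotted quarter note = 12; dotted eighth = 6; dotted eighth note = 6; eighth note = 4; dotted sixteenth = 3; sixteenth note = 2.
Altogether 12 + 4 + 4 + 3 + 12 + 6 + 6 + 4 + 3 + 2 = 56.
56 exceeds 48, so the answer is No.

No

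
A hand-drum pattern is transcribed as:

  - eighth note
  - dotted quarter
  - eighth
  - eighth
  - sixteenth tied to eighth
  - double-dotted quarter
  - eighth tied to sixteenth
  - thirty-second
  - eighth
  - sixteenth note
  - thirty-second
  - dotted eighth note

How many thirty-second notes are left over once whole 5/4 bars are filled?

One bar of 5/4 = 40 thirty-second notes.
Each duration in thirty-second notes: eighth note = 4; dotted quarter = 12; eighth = 4; eighth = 4; sixteenth tied to eighth (sixteenth + eighth) = 6; double-dotted quarter = 14; eighth tied to sixteenth (eighth + sixteenth) = 6; thirty-second = 1; eighth = 4; sixteenth note = 2; thirty-second = 1; dotted eighth note = 6.
Altogether 4 + 12 + 4 + 4 + 6 + 14 + 6 + 1 + 4 + 2 + 1 + 6 = 64.
64 ÷ 40 = 1 complete bar with 24 thirty-second notes remaining.

24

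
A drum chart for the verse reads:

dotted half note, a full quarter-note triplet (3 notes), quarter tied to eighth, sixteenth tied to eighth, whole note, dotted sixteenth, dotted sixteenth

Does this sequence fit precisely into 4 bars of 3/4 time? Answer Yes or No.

One bar of 3/4 = 24 thirty-second notes, so 4 bars = 96.
Express everything in thirty-second notes: dotted half note = 24; a full quarter-note triplet (3 notes) (three triplet quarters span one half) = 16; quarter tied to eighth (quarter + eighth) = 12; sixteenth tied to eighth (sixteenth + eighth) = 6; whole note = 32; dotted sixteenth = 3; dotted sixteenth = 3.
Altogether 24 + 16 + 12 + 6 + 32 + 3 + 3 = 96.
96 equals 96, so the answer is Yes.

Yes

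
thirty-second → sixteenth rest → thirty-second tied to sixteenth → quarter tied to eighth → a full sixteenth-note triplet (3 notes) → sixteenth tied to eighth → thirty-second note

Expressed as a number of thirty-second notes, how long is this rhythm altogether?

29

Convert each value to thirty-second notes: thirty-second = 1; sixteenth rest = 2; thirty-second tied to sixteenth (thirty-second + sixteenth) = 3; quarter tied to eighth (quarter + eighth) = 12; a full sixteenth-note triplet (3 notes) (three triplet sixteenths span one eighth) = 4; sixteenth tied to eighth (sixteenth + eighth) = 6; thirty-second note = 1.
Altogether 1 + 2 + 3 + 12 + 4 + 6 + 1 = 29 thirty-second notes.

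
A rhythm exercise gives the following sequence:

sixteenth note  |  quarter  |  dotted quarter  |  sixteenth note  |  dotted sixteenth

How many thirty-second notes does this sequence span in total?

Working in thirty-second notes: sixteenth note = 2; quarter = 8; dotted quarter = 12; sixteenth note = 2; dotted sixteenth = 3.
Adding: 2 + 8 + 12 + 2 + 3 = 27 thirty-second notes.

27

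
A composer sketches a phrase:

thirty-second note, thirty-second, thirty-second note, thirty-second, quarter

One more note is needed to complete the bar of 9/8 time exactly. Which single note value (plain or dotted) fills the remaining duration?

The bar of 9/8 = 36 thirty-second notes.
Convert each value to thirty-second notes: thirty-second note = 1; thirty-second = 1; thirty-second note = 1; thirty-second = 1; quarter = 8.
Total: 1 + 1 + 1 + 1 + 8 = 12.
Remaining: 36 − 12 = 24 thirty-second notes, which is a dotted half note.

dotted half note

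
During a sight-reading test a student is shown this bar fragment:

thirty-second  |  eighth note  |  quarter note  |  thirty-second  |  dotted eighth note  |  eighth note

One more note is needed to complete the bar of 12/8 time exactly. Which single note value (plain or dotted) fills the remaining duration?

dotted half note

The bar of 12/8 = 48 thirty-second notes.
Working in thirty-second notes: thirty-second = 1; eighth note = 4; quarter note = 8; thirty-second = 1; dotted eighth note = 6; eighth note = 4.
Altogether 1 + 4 + 8 + 1 + 6 + 4 = 24.
Remaining: 48 − 24 = 24 thirty-second notes, which is a dotted half note.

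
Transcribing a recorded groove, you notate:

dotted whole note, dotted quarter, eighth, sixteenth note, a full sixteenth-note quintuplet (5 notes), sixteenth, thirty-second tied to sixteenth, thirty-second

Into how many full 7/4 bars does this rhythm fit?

1

One bar of 7/4 = 56 thirty-second notes.
Convert each value to thirty-second notes: dotted whole note = 48; dotted quarter = 12; eighth = 4; sixteenth note = 2; a full sixteenth-note quintuplet (5 notes) (five quintuplet sixteenths span one quarter) = 8; sixteenth = 2; thirty-second tied to sixteenth (thirty-second + sixteenth) = 3; thirty-second = 1.
Altogether 48 + 12 + 4 + 2 + 8 + 2 + 3 + 1 = 80.
80 ÷ 56 = 1 complete bar with 24 left over.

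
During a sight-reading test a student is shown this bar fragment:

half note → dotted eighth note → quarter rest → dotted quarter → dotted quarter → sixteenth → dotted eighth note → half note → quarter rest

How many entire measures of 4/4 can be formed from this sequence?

One bar of 4/4 = 16 sixteenth notes.
In sixteenth notes: half note = 8; dotted eighth note = 3; quarter rest = 4; dotted quarter = 6; dotted quarter = 6; sixteenth = 1; dotted eighth note = 3; half note = 8; quarter rest = 4.
Altogether 8 + 3 + 4 + 6 + 6 + 1 + 3 + 8 + 4 = 43.
43 ÷ 16 = 2 complete bars with 11 left over.

2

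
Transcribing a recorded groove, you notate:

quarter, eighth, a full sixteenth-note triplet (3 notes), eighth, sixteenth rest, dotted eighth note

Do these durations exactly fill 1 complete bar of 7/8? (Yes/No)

Yes

One bar of 7/8 = 14 sixteenth notes.
Express everything in sixteenth notes: quarter = 4; eighth = 2; a full sixteenth-note triplet (3 notes) (three triplet sixteenths span one eighth) = 2; eighth = 2; sixteenth rest = 1; dotted eighth note = 3.
Altogether 4 + 2 + 2 + 2 + 1 + 3 = 14.
14 equals 14, so the answer is Yes.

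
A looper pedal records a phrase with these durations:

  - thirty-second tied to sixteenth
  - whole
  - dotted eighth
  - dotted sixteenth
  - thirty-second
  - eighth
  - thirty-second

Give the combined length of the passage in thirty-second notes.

50

In thirty-second notes: thirty-second tied to sixteenth (thirty-second + sixteenth) = 3; whole = 32; dotted eighth = 6; dotted sixteenth = 3; thirty-second = 1; eighth = 4; thirty-second = 1.
Sum: 3 + 32 + 6 + 3 + 1 + 4 + 1 = 50 thirty-second notes.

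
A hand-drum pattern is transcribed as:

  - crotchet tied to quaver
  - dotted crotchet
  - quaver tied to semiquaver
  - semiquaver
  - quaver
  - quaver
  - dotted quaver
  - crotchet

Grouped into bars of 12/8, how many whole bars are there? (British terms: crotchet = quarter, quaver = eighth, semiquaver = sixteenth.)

1

One bar of 12/8 = 24 sixteenth notes.
Express everything in sixteenth notes: crotchet tied to quaver (crotchet + quaver) = 6; dotted crotchet = 6; quaver tied to semiquaver (quaver + semiquaver) = 3; semiquaver = 1; quaver = 2; quaver = 2; dotted quaver = 3; crotchet = 4.
Adding: 6 + 6 + 3 + 1 + 2 + 2 + 3 + 4 = 27.
27 ÷ 24 = 1 complete bar with 3 left over.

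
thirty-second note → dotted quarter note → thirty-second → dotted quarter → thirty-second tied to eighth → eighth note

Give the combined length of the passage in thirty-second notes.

Each duration in thirty-second notes: thirty-second note = 1; dotted quarter note = 12; thirty-second = 1; dotted quarter = 12; thirty-second tied to eighth (thirty-second + eighth) = 5; eighth note = 4.
Sum: 1 + 12 + 1 + 12 + 5 + 4 = 35 thirty-second notes.

35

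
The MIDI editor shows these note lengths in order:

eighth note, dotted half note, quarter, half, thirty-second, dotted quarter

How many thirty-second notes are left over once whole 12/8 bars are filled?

One bar of 12/8 = 48 thirty-second notes.
Each duration in thirty-second notes: eighth note = 4; dotted half note = 24; quarter = 8; half = 16; thirty-second = 1; dotted quarter = 12.
Total: 4 + 24 + 8 + 16 + 1 + 12 = 65.
65 ÷ 48 = 1 complete bar with 17 thirty-second notes remaining.

17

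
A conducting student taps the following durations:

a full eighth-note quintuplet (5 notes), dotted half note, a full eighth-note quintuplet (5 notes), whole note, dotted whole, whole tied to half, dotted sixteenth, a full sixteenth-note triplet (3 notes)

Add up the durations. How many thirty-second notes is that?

Convert each value to thirty-second notes: a full eighth-note quintuplet (5 notes) (five quintuplet eighths span one half) = 16; dotted half note = 24; a full eighth-note quintuplet (5 notes) (five quintuplet eighths span one half) = 16; whole note = 32; dotted whole = 48; whole tied to half (whole + half) = 48; dotted sixteenth = 3; a full sixteenth-note triplet (3 notes) (three triplet sixteenths span one eighth) = 4.
Sum: 16 + 24 + 16 + 32 + 48 + 48 + 3 + 4 = 191 thirty-second notes.

191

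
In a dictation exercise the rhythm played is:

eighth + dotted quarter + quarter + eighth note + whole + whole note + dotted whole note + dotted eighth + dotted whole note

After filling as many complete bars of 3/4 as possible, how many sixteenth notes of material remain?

One bar of 3/4 = 12 sixteenth notes.
Working in sixteenth notes: eighth = 2; dotted quarter = 6; quarter = 4; eighth note = 2; whole = 16; whole note = 16; dotted whole note = 24; dotted eighth = 3; dotted whole note = 24.
Altogether 2 + 6 + 4 + 2 + 16 + 16 + 24 + 3 + 24 = 97.
97 ÷ 12 = 8 complete bars with 1 sixteenth note remaining.

1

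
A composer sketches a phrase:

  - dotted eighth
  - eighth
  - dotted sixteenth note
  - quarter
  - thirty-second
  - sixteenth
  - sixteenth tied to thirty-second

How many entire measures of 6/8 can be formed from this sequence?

1

One bar of 6/8 = 24 thirty-second notes.
Working in thirty-second notes: dotted eighth = 6; eighth = 4; dotted sixteenth note = 3; quarter = 8; thirty-second = 1; sixteenth = 2; sixteenth tied to thirty-second (sixteenth + thirty-second) = 3.
Total: 6 + 4 + 3 + 8 + 1 + 2 + 3 = 27.
27 ÷ 24 = 1 complete bar with 3 left over.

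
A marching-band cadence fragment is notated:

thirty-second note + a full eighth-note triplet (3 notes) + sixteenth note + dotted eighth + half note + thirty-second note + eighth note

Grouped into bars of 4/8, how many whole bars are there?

One bar of 4/8 = 16 thirty-second notes.
Convert each value to thirty-second notes: thirty-second note = 1; a full eighth-note triplet (3 notes) (three triplet eighths span one quarter) = 8; sixteenth note = 2; dotted eighth = 6; half note = 16; thirty-second note = 1; eighth note = 4.
Sum: 1 + 8 + 2 + 6 + 16 + 1 + 4 = 38.
38 ÷ 16 = 2 complete bars with 6 left over.

2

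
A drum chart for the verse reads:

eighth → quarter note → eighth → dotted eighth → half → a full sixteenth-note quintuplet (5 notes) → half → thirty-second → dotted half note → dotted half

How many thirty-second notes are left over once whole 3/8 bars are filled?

One bar of 3/8 = 12 thirty-second notes.
Working in thirty-second notes: eighth = 4; quarter note = 8; eighth = 4; dotted eighth = 6; half = 16; a full sixteenth-note quintuplet (5 notes) (five quintuplet sixteenths span one quarter) = 8; half = 16; thirty-second = 1; dotted half note = 24; dotted half = 24.
Total: 4 + 8 + 4 + 6 + 16 + 8 + 16 + 1 + 24 + 24 = 111.
111 ÷ 12 = 9 complete bars with 3 thirty-second notes remaining.

3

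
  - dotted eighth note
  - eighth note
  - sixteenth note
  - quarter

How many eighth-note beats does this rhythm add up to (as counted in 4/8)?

5

One eighth-note beat = 2 sixteenth notes.
Convert each value to sixteenth notes: dotted eighth note = 3; eighth note = 2; sixteenth note = 1; quarter = 4.
Sum: 3 + 2 + 1 + 4 = 10.
10 ÷ 2 = 5 beats.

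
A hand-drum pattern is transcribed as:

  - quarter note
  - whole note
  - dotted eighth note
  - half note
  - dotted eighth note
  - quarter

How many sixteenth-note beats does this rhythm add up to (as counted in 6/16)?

One sixteenth-note beat = 2 thirty-second notes.
Convert each value to thirty-second notes: quarter note = 8; whole note = 32; dotted eighth note = 6; half note = 16; dotted eighth note = 6; quarter = 8.
Altogether 8 + 32 + 6 + 16 + 6 + 8 = 76.
76 ÷ 2 = 38 beats.

38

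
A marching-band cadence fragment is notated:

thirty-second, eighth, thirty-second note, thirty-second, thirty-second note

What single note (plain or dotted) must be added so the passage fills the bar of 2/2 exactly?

The bar of 2/2 = 32 thirty-second notes.
Each duration in thirty-second notes: thirty-second = 1; eighth = 4; thirty-second note = 1; thirty-second = 1; thirty-second note = 1.
Adding: 1 + 4 + 1 + 1 + 1 = 8.
Remaining: 32 − 8 = 24 thirty-second notes, which is a dotted half note.

dotted half note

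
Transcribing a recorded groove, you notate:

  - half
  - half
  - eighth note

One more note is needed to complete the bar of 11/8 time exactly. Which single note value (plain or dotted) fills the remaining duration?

quarter note

The bar of 11/8 = 11 eighth notes.
Each duration in eighth notes: half = 4; half = 4; eighth note = 1.
Adding: 4 + 4 + 1 = 9.
Remaining: 11 − 9 = 2 eighth notes, which is a quarter note.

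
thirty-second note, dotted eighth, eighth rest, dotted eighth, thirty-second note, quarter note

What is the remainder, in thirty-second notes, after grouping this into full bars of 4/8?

10

One bar of 4/8 = 16 thirty-second notes.
In thirty-second notes: thirty-second note = 1; dotted eighth = 6; eighth rest = 4; dotted eighth = 6; thirty-second note = 1; quarter note = 8.
Adding: 1 + 6 + 4 + 6 + 1 + 8 = 26.
26 ÷ 16 = 1 complete bar with 10 thirty-second notes remaining.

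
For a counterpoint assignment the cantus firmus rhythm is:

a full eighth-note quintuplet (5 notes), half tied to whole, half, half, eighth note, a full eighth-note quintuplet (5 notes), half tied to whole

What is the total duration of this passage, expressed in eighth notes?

41

Working in eighth notes: a full eighth-note quintuplet (5 notes) (five quintuplet eighths span one half) = 4; half tied to whole (half + whole) = 12; half = 4; half = 4; eighth note = 1; a full eighth-note quintuplet (5 notes) (five quintuplet eighths span one half) = 4; half tied to whole (half + whole) = 12.
Altogether 4 + 12 + 4 + 4 + 1 + 4 + 12 = 41 eighth notes.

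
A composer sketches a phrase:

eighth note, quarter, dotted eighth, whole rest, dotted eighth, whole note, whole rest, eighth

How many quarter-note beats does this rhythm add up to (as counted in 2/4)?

15.5

One quarter-note beat = 4 sixteenth notes.
Each duration in sixteenth notes: eighth note = 2; quarter = 4; dotted eighth = 3; whole rest = 16; dotted eighth = 3; whole note = 16; whole rest = 16; eighth = 2.
Sum: 2 + 4 + 3 + 16 + 3 + 16 + 16 + 2 = 62.
62 ÷ 4 = 15.5 beats.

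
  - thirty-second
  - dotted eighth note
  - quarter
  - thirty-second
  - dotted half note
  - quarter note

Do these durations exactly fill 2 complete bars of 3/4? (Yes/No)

One bar of 3/4 = 24 thirty-second notes, so 2 bars = 48.
Each duration in thirty-second notes: thirty-second = 1; dotted eighth note = 6; quarter = 8; thirty-second = 1; dotted half note = 24; quarter note = 8.
Altogether 1 + 6 + 8 + 1 + 24 + 8 = 48.
48 equals 48, so the answer is Yes.

Yes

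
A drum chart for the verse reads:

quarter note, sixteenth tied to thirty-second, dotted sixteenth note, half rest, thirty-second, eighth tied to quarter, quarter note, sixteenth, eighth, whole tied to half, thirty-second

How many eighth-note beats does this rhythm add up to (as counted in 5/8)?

One eighth-note beat = 4 thirty-second notes.
In thirty-second notes: quarter note = 8; sixteenth tied to thirty-second (sixteenth + thirty-second) = 3; dotted sixteenth note = 3; half rest = 16; thirty-second = 1; eighth tied to quarter (eighth + quarter) = 12; quarter note = 8; sixteenth = 2; eighth = 4; whole tied to half (whole + half) = 48; thirty-second = 1.
Adding: 8 + 3 + 3 + 16 + 1 + 12 + 8 + 2 + 4 + 48 + 1 = 106.
106 ÷ 4 = 26.5 beats.

26.5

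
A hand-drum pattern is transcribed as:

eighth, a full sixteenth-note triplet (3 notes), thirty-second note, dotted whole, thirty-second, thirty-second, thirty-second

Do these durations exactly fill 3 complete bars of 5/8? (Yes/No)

One bar of 5/8 = 20 thirty-second notes, so 3 bars = 60.
Convert each value to thirty-second notes: eighth = 4; a full sixteenth-note triplet (3 notes) (three triplet sixteenths span one eighth) = 4; thirty-second note = 1; dotted whole = 48; thirty-second = 1; thirty-second = 1; thirty-second = 1.
Adding: 4 + 4 + 1 + 48 + 1 + 1 + 1 = 60.
60 equals 60, so the answer is Yes.

Yes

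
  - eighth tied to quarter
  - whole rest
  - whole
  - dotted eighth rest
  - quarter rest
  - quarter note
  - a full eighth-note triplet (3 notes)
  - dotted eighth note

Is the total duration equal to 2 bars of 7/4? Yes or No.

One bar of 7/4 = 28 sixteenth notes, so 2 bars = 56.
In sixteenth notes: eighth tied to quarter (eighth + quarter) = 6; whole rest = 16; whole = 16; dotted eighth rest = 3; quarter rest = 4; quarter note = 4; a full eighth-note triplet (3 notes) (three triplet eighths span one quarter) = 4; dotted eighth note = 3.
Sum: 6 + 16 + 16 + 3 + 4 + 4 + 4 + 3 = 56.
56 equals 56, so the answer is Yes.

Yes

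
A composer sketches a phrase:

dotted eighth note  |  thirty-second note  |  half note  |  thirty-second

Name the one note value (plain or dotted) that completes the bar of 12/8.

The bar of 12/8 = 48 thirty-second notes.
Each duration in thirty-second notes: dotted eighth note = 6; thirty-second note = 1; half note = 16; thirty-second = 1.
Adding: 6 + 1 + 16 + 1 = 24.
Remaining: 48 − 24 = 24 thirty-second notes, which is a dotted half note.

dotted half note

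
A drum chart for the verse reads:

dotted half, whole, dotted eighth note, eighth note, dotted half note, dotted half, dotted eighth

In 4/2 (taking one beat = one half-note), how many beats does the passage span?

7.5

One half-note beat = 8 sixteenth notes.
Each duration in sixteenth notes: dotted half = 12; whole = 16; dotted eighth note = 3; eighth note = 2; dotted half note = 12; dotted half = 12; dotted eighth = 3.
Altogether 12 + 16 + 3 + 2 + 12 + 12 + 3 = 60.
60 ÷ 8 = 7.5 beats.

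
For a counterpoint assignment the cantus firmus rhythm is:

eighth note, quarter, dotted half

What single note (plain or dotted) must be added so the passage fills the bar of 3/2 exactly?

The bar of 3/2 = 12 eighth notes.
Each duration in eighth notes: eighth note = 1; quarter = 2; dotted half = 6.
Total: 1 + 2 + 6 = 9.
Remaining: 12 − 9 = 3 eighth notes, which is a dotted quarter note.

dotted quarter note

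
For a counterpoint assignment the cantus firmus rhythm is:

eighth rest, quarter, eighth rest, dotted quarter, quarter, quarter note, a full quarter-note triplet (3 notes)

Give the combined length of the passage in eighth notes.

15

Each duration in eighth notes: eighth rest = 1; quarter = 2; eighth rest = 1; dotted quarter = 3; quarter = 2; quarter note = 2; a full quarter-note triplet (3 notes) (three triplet quarters span one half) = 4.
Altogether 1 + 2 + 1 + 3 + 2 + 2 + 4 = 15 eighth notes.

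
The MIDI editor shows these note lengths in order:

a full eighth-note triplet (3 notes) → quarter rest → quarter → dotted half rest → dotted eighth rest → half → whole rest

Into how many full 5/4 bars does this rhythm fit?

2

One bar of 5/4 = 20 sixteenth notes.
Each duration in sixteenth notes: a full eighth-note triplet (3 notes) (three triplet eighths span one quarter) = 4; quarter rest = 4; quarter = 4; dotted half rest = 12; dotted eighth rest = 3; half = 8; whole rest = 16.
Sum: 4 + 4 + 4 + 12 + 3 + 8 + 16 = 51.
51 ÷ 20 = 2 complete bars with 11 left over.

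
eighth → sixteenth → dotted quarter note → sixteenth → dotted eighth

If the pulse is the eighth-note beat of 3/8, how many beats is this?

One eighth-note beat = 2 sixteenth notes.
Each duration in sixteenth notes: eighth = 2; sixteenth = 1; dotted quarter note = 6; sixteenth = 1; dotted eighth = 3.
Total: 2 + 1 + 6 + 1 + 3 = 13.
13 ÷ 2 = 6.5 beats.

6.5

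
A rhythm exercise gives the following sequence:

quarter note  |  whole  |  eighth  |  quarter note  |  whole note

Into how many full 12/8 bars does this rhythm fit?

1

One bar of 12/8 = 12 eighth notes.
Convert each value to eighth notes: quarter note = 2; whole = 8; eighth = 1; quarter note = 2; whole note = 8.
Total: 2 + 8 + 1 + 2 + 8 = 21.
21 ÷ 12 = 1 complete bar with 9 left over.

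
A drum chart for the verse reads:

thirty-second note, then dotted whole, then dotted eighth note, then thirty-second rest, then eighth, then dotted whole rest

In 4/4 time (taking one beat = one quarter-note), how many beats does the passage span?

One quarter-note beat = 8 thirty-second notes.
Express everything in thirty-second notes: thirty-second note = 1; dotted whole = 48; dotted eighth note = 6; thirty-second rest = 1; eighth = 4; dotted whole rest = 48.
Altogether 1 + 48 + 6 + 1 + 4 + 48 = 108.
108 ÷ 8 = 13.5 beats.

13.5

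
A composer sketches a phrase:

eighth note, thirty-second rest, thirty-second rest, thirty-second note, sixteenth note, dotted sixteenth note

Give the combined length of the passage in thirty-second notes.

Convert each value to thirty-second notes: eighth note = 4; thirty-second rest = 1; thirty-second rest = 1; thirty-second note = 1; sixteenth note = 2; dotted sixteenth note = 3.
Total: 4 + 1 + 1 + 1 + 2 + 3 = 12 thirty-second notes.

12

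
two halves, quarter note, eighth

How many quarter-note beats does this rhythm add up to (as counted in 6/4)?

One quarter-note beat = 2 eighth notes.
Express everything in eighth notes: half = 4; half = 4; quarter note = 2; eighth = 1.
Total: 4 + 4 + 2 + 1 = 11.
11 ÷ 2 = 5.5 beats.

5.5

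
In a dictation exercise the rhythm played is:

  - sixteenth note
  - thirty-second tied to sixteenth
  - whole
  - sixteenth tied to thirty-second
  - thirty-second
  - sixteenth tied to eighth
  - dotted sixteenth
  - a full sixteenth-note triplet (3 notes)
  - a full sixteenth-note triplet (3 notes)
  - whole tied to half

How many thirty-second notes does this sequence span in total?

Express everything in thirty-second notes: sixteenth note = 2; thirty-second tied to sixteenth (thirty-second + sixteenth) = 3; whole = 32; sixteenth tied to thirty-second (sixteenth + thirty-second) = 3; thirty-second = 1; sixteenth tied to eighth (sixteenth + eighth) = 6; dotted sixteenth = 3; a full sixteenth-note triplet (3 notes) (three triplet sixteenths span one eighth) = 4; a full sixteenth-note triplet (3 notes) (three triplet sixteenths span one eighth) = 4; whole tied to half (whole + half) = 48.
Adding: 2 + 3 + 32 + 3 + 1 + 6 + 3 + 4 + 4 + 48 = 106 thirty-second notes.

106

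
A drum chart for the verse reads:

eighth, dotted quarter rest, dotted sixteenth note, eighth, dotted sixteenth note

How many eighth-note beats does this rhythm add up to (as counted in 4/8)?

6.5

One eighth-note beat = 4 thirty-second notes.
Convert each value to thirty-second notes: eighth = 4; dotted quarter rest = 12; dotted sixteenth note = 3; eighth = 4; dotted sixteenth note = 3.
Sum: 4 + 12 + 3 + 4 + 3 = 26.
26 ÷ 4 = 6.5 beats.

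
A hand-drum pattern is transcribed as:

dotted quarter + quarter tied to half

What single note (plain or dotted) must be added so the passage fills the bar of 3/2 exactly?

The bar of 3/2 = 12 eighth notes.
Each duration in eighth notes: dotted quarter = 3; quarter tied to half (quarter + half) = 6.
Sum: 3 + 6 = 9.
Remaining: 12 − 9 = 3 eighth notes, which is a dotted quarter note.

dotted quarter note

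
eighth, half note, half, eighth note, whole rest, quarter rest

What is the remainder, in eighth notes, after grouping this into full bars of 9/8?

One bar of 9/8 = 9 eighth notes.
Each duration in eighth notes: eighth = 1; half note = 4; half = 4; eighth note = 1; whole rest = 8; quarter rest = 2.
Total: 1 + 4 + 4 + 1 + 8 + 2 = 20.
20 ÷ 9 = 2 complete bars with 2 eighth notes remaining.

2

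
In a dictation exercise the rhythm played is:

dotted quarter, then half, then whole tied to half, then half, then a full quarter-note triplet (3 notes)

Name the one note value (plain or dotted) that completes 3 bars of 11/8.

3 bars of 11/8 = 33 eighth notes.
Each duration in eighth notes: dotted quarter = 3; half = 4; whole tied to half (whole + half) = 12; half = 4; a full quarter-note triplet (3 notes) (three triplet quarters span one half) = 4.
Sum: 3 + 4 + 12 + 4 + 4 = 27.
Remaining: 33 − 27 = 6 eighth notes, which is a dotted half note.

dotted half note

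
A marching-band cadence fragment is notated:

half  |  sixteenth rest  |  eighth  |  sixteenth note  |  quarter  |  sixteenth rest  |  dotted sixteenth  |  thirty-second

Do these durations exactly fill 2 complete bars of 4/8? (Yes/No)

No

One bar of 4/8 = 16 thirty-second notes, so 2 bars = 32.
In thirty-second notes: half = 16; sixteenth rest = 2; eighth = 4; sixteenth note = 2; quarter = 8; sixteenth rest = 2; dotted sixteenth = 3; thirty-second = 1.
Altogether 16 + 2 + 4 + 2 + 8 + 2 + 3 + 1 = 38.
38 exceeds 32, so the answer is No.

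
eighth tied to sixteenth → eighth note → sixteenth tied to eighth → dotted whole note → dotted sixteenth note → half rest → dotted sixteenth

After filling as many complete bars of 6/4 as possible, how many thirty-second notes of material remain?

One bar of 6/4 = 48 thirty-second notes.
Convert each value to thirty-second notes: eighth tied to sixteenth (eighth + sixteenth) = 6; eighth note = 4; sixteenth tied to eighth (sixteenth + eighth) = 6; dotted whole note = 48; dotted sixteenth note = 3; half rest = 16; dotted sixteenth = 3.
Sum: 6 + 4 + 6 + 48 + 3 + 16 + 3 = 86.
86 ÷ 48 = 1 complete bar with 38 thirty-second notes remaining.

38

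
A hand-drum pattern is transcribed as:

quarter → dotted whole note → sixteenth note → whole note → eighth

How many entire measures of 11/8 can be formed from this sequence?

One bar of 11/8 = 22 sixteenth notes.
Express everything in sixteenth notes: quarter = 4; dotted whole note = 24; sixteenth note = 1; whole note = 16; eighth = 2.
Sum: 4 + 24 + 1 + 16 + 2 = 47.
47 ÷ 22 = 2 complete bars with 3 left over.

2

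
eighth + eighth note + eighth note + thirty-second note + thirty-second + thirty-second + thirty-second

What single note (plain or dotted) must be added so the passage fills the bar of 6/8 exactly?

quarter note

The bar of 6/8 = 24 thirty-second notes.
Express everything in thirty-second notes: eighth = 4; eighth note = 4; eighth note = 4; thirty-second note = 1; thirty-second = 1; thirty-second = 1; thirty-second = 1.
Total: 4 + 4 + 4 + 1 + 1 + 1 + 1 = 16.
Remaining: 24 − 16 = 8 thirty-second notes, which is a quarter note.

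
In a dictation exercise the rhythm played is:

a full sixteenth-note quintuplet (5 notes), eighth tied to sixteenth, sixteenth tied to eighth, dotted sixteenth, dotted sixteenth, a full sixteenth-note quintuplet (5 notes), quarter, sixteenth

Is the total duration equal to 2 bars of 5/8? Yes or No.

No

One bar of 5/8 = 20 thirty-second notes, so 2 bars = 40.
Each duration in thirty-second notes: a full sixteenth-note quintuplet (5 notes) (five quintuplet sixteenths span one quarter) = 8; eighth tied to sixteenth (eighth + sixteenth) = 6; sixteenth tied to eighth (sixteenth + eighth) = 6; dotted sixteenth = 3; dotted sixteenth = 3; a full sixteenth-note quintuplet (5 notes) (five quintuplet sixteenths span one quarter) = 8; quarter = 8; sixteenth = 2.
Total: 8 + 6 + 6 + 3 + 3 + 8 + 8 + 2 = 44.
44 exceeds 40, so the answer is No.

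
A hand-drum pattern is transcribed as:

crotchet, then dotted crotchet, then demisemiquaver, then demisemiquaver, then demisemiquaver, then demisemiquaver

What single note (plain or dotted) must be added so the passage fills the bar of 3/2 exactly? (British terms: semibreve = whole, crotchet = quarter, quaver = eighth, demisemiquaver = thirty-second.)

dotted half note

The bar of 3/2 = 48 thirty-second notes.
Convert each value to thirty-second notes: crotchet = 8; dotted crotchet = 12; demisemiquaver = 1; demisemiquaver = 1; demisemiquaver = 1; demisemiquaver = 1.
Total: 8 + 12 + 1 + 1 + 1 + 1 = 24.
Remaining: 48 − 24 = 24 thirty-second notes, which is a dotted half note.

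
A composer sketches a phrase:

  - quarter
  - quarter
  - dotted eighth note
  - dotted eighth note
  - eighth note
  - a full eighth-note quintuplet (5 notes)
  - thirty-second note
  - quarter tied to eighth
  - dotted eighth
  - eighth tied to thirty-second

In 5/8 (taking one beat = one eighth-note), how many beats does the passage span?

One eighth-note beat = 4 thirty-second notes.
Each duration in thirty-second notes: quarter = 8; quarter = 8; dotted eighth note = 6; dotted eighth note = 6; eighth note = 4; a full eighth-note quintuplet (5 notes) (five quintuplet eighths span one half) = 16; thirty-second note = 1; quarter tied to eighth (quarter + eighth) = 12; dotted eighth = 6; eighth tied to thirty-second (eighth + thirty-second) = 5.
Altogether 8 + 8 + 6 + 6 + 4 + 16 + 1 + 12 + 6 + 5 = 72.
72 ÷ 4 = 18 beats.

18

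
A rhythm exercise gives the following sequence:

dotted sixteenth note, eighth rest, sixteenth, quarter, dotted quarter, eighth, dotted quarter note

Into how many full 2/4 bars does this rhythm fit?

2

One bar of 2/4 = 16 thirty-second notes.
Each duration in thirty-second notes: dotted sixteenth note = 3; eighth rest = 4; sixteenth = 2; quarter = 8; dotted quarter = 12; eighth = 4; dotted quarter note = 12.
Adding: 3 + 4 + 2 + 8 + 12 + 4 + 12 = 45.
45 ÷ 16 = 2 complete bars with 13 left over.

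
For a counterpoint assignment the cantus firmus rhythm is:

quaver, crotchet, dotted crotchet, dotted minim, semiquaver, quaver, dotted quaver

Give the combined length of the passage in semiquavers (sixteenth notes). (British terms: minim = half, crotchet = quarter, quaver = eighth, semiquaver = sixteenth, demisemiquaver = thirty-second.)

In sixteenth notes: quaver = 2; crotchet = 4; dotted crotchet = 6; dotted minim = 12; semiquaver = 1; quaver = 2; dotted quaver = 3.
Total: 2 + 4 + 6 + 12 + 1 + 2 + 3 = 30 sixteenth notes.

30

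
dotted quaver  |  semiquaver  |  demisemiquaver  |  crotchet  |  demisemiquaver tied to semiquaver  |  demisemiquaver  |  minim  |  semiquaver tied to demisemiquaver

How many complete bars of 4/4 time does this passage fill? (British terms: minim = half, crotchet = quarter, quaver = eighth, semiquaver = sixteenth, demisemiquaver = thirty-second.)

1

One bar of 4/4 = 32 thirty-second notes.
In thirty-second notes: dotted quaver = 6; semiquaver = 2; demisemiquaver = 1; crotchet = 8; demisemiquaver tied to semiquaver (demisemiquaver + semiquaver) = 3; demisemiquaver = 1; minim = 16; semiquaver tied to demisemiquaver (semiquaver + demisemiquaver) = 3.
Altogether 6 + 2 + 1 + 8 + 3 + 1 + 16 + 3 = 40.
40 ÷ 32 = 1 complete bar with 8 left over.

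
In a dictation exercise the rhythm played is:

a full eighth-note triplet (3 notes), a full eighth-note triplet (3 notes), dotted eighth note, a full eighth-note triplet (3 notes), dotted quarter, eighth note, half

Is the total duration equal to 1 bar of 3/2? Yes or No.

No

One bar of 3/2 = 24 sixteenth notes.
Working in sixteenth notes: a full eighth-note triplet (3 notes) (three triplet eighths span one quarter) = 4; a full eighth-note triplet (3 notes) (three triplet eighths span one quarter) = 4; dotted eighth note = 3; a full eighth-note triplet (3 notes) (three triplet eighths span one quarter) = 4; dotted quarter = 6; eighth note = 2; half = 8.
Adding: 4 + 4 + 3 + 4 + 6 + 2 + 8 = 31.
31 exceeds 24, so the answer is No.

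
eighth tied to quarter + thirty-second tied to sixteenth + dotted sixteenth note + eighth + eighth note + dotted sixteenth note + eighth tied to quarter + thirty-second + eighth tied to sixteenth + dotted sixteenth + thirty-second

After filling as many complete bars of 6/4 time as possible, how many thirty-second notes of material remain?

One bar of 6/4 = 48 thirty-second notes.
Express everything in thirty-second notes: eighth tied to quarter (eighth + quarter) = 12; thirty-second tied to sixteenth (thirty-second + sixteenth) = 3; dotted sixteenth note = 3; eighth = 4; eighth note = 4; dotted sixteenth note = 3; eighth tied to quarter (eighth + quarter) = 12; thirty-second = 1; eighth tied to sixteenth (eighth + sixteenth) = 6; dotted sixteenth = 3; thirty-second = 1.
Sum: 12 + 3 + 3 + 4 + 4 + 3 + 12 + 1 + 6 + 3 + 1 = 52.
52 ÷ 48 = 1 complete bar with 4 thirty-second notes remaining.

4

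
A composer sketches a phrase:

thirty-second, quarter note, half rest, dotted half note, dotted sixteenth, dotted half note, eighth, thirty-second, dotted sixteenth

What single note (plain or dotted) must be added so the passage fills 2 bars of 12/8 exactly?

dotted quarter note

2 bars of 12/8 = 96 thirty-second notes.
Working in thirty-second notes: thirty-second = 1; quarter note = 8; half rest = 16; dotted half note = 24; dotted sixteenth = 3; dotted half note = 24; eighth = 4; thirty-second = 1; dotted sixteenth = 3.
Sum: 1 + 8 + 16 + 24 + 3 + 24 + 4 + 1 + 3 = 84.
Remaining: 96 − 84 = 12 thirty-second notes, which is a dotted quarter note.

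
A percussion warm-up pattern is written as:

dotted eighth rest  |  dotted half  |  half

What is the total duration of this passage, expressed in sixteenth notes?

In sixteenth notes: dotted eighth rest = 3; dotted half = 12; half = 8.
Total: 3 + 12 + 8 = 23 sixteenth notes.

23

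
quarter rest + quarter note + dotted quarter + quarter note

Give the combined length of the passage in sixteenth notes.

Convert each value to sixteenth notes: quarter rest = 4; quarter note = 4; dotted quarter = 6; quarter note = 4.
Sum: 4 + 4 + 6 + 4 = 18 sixteenth notes.

18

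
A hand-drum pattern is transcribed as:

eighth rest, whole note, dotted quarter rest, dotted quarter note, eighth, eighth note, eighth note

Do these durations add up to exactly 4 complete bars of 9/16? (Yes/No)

Yes

One bar of 9/16 = 9 sixteenth notes, so 4 bars = 36.
Convert each value to sixteenth notes: eighth rest = 2; whole note = 16; dotted quarter rest = 6; dotted quarter note = 6; eighth = 2; eighth note = 2; eighth note = 2.
Altogether 2 + 16 + 6 + 6 + 2 + 2 + 2 = 36.
36 equals 36, so the answer is Yes.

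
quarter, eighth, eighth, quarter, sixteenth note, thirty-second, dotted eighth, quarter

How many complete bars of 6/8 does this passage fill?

1

One bar of 6/8 = 24 thirty-second notes.
Working in thirty-second notes: quarter = 8; eighth = 4; eighth = 4; quarter = 8; sixteenth note = 2; thirty-second = 1; dotted eighth = 6; quarter = 8.
Sum: 8 + 4 + 4 + 8 + 2 + 1 + 6 + 8 = 41.
41 ÷ 24 = 1 complete bar with 17 left over.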